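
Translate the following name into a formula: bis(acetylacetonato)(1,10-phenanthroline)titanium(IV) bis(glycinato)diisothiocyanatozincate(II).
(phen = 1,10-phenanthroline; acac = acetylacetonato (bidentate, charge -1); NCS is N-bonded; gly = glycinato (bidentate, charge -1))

Cation [Ti…]: ligand charges -2, Ti(IV) ⇒ ion charge 2+.
Anion [Zn…]: ligand charges -4, Zn(II) ⇒ ion charge 2−.

[Ti(acac)2(phen)][Zn(gly)2(NCS)2]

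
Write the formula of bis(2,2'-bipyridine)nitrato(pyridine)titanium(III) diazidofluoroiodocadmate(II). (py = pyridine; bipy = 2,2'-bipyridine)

[Ti(bipy)2(NO3)(py)][CdFI(N3)2]

Cation [Ti…]: ligand charges -1, Ti(III) ⇒ ion charge 2+.
Anion [Cd…]: ligand charges -4, Cd(II) ⇒ ion charge 2−.
One 2+ cation balances one 2− anion.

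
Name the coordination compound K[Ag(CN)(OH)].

The 1 potassium counter-ion carries a total charge of +1, so each complex ion is 1−.
Ligand charges: 1×cyano (-1 each), 1×hydroxo (-1 each); total -2. So Ag + (-2) = 1−, giving Ag = +1.
Ligands are named alphabetically: cyano before hydroxo.
The complex ion is anionic, so silver takes the -ate form argentate(I).

potassium cyanohydroxoargentate(I)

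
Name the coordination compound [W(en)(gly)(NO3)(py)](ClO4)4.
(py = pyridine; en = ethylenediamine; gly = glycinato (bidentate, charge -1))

(ethylenediamine)(glycinato)nitrato(pyridine)tungsten(VI) perchlorate

The 4 perchlorate counter-ions carry a total charge of -4, so each complex ion is 4+.
Ligand charges: 1×pyridine (neutral), 1×nitrato (-1 each), 1×ethylenediamine (neutral), 1×glycinato (-1 each); total -2. So W + (-2) = 4+, giving W = +6.
Ligands are named alphabetically: ethylenediamine before glycinato before nitrato before pyridine.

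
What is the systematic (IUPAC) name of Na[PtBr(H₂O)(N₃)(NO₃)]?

sodium aquaazidobromonitratoplatinate(II)

The 1 sodium counter-ion carries a total charge of +1, so each complex ion is 1−.
Ligand charges: 1×azido (-1 each), 1×nitrato (-1 each), 1×bromo (-1 each), 1×aqua (neutral); total -3. So Pt + (-3) = 1−, giving Pt = +2.
The complex ion is anionic, so platinum takes the -ate form platinate(II).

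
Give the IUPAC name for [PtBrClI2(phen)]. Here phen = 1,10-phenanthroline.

There is no counter-ion, so the complex is neutral overall.
Ligand charges: 1×1,10-phenanthroline (neutral), 2×iodo (-1 each), 1×bromo (-1 each), 1×chloro (-1 each); total -4. So Pt + (-4) = 0, giving Pt = +4.
Ligands are named alphabetically: bromo before chloro before iodo before phenanthroline.

bromochlorodiiodo(1,10-phenanthroline)platinum(IV)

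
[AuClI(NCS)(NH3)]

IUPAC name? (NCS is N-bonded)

There is no counter-ion, so the complex is neutral overall.
Ligand charges: 1×iodo (-1 each), 1×ammine (neutral), 1×chloro (-1 each), 1×isothiocyanato (-1 each); total -3. So Au + (-3) = 0, giving Au = +3.
Ligands are named alphabetically: ammine before chloro before iodo before isothiocyanato.

amminechloroiodoisothiocyanatogold(III)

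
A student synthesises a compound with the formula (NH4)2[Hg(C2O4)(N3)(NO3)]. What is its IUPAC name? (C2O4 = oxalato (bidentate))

The 2 ammonium counter-ions carry a total charge of +2, so each complex ion is 2−.
Ligand charges: 1×azido (-1 each), 1×nitrato (-1 each), 1×oxalato (-2 each); total -4. So Hg + (-4) = 2−, giving Hg = +2.
Ligands are named alphabetically: azido before nitrato before oxalato.
The complex ion is anionic, so mercury takes the -ate form mercurate(II).

ammonium azidonitratooxalatomercurate(II)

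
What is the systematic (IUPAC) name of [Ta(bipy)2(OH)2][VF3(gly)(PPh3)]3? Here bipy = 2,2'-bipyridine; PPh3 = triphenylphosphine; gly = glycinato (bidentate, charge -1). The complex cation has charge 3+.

The complex cation is given as 3+; its ligand charges sum to -2, so Ta = +5.
With 3 anions per cation, each anion must be 3/3 = 1−.
Anion: ligand charges sum to -4; for the ion to be 1−, V = +3.

bis(2,2'-bipyridine)dihydroxotantalum(V) trifluoro(glycinato)(triphenylphosphine)vanadate(III)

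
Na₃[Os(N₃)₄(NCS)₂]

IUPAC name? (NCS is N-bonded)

The 3 sodium counter-ions carry a total charge of +3, so each complex ion is 3−.
Ligand charges: 4×azido (-1 each), 2×isothiocyanato (-1 each); total -6. So Os + (-6) = 3−, giving Os = +3.
Ligands are named alphabetically: azido before isothiocyanato.
The complex ion is anionic, so osmium takes the -ate form osmate(III).

sodium tetraazidodiisothiocyanatoosmate(III)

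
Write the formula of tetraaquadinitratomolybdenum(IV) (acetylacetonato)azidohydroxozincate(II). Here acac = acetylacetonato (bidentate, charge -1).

[Mo(H2O)4(NO3)2][Zn(acac)(N3)(OH)]2

Cation [Mo…]: ligand charges -2, Mo(IV) ⇒ ion charge 2+.
Anion [Zn…]: ligand charges -3, Zn(II) ⇒ ion charge 1−.
One 2+ cation requires 2 of the 1− anion.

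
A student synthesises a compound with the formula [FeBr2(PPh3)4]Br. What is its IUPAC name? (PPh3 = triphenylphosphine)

dibromotetrakis(triphenylphosphine)iron(III) bromide

The 1 bromide counter-ion carries a total charge of -1, so each complex ion is 1+.
Ligand charges: 4×triphenylphosphine (neutral), 2×bromo (-1 each); total -2. So Fe + (-2) = 1+, giving Fe = +3.
Ligands are named alphabetically: bromo before triphenylphosphine.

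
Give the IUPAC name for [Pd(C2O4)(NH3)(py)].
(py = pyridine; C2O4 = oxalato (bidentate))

There is no counter-ion, so the complex is neutral overall.
Ligand charges: 1×pyridine (neutral), 1×oxalato (-2 each), 1×ammine (neutral); total -2. So Pd + (-2) = 0, giving Pd = +2.
Ligands are named alphabetically: ammine before oxalato before pyridine.

ammineoxalato(pyridine)palladium(II)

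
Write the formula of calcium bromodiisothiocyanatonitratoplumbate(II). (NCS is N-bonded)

Ca[PbBr(NCS)2(NO3)]

Ligands: 1 bromo (Br, -1), 1 nitrato (NO3, -1), 2 isothiocyanato (NCS, -1). Ligand charge sum = -4.
Charge balance with calcium (+2) requires 1 complex ion per 1 calcium.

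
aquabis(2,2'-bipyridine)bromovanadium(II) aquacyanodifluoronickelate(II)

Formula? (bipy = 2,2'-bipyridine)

Cation [V…]: ligand charges -1, V(II) ⇒ ion charge 1+.
Anion [Ni…]: ligand charges -3, Ni(II) ⇒ ion charge 1−.

[V(bipy)2Br(H2O)][Ni(CN)F2(H2O)]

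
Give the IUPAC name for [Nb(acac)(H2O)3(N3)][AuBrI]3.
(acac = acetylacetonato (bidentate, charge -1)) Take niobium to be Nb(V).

Both ions are complex: the cation is named first with the plain metal name, the anion second with the -ate form; each ion's ligands are alphabetised independently.
Nb is given as +5; the cation's ligand charges sum to -2, so the complex cation is 3+.
With 3 anions per cation, each anion must be 3/3 = 1−.
Anion: ligand charges sum to -2; for the ion to be 1−, Au = +1.

(acetylacetonato)triaquaazidoniobium(V) bromoiodoaurate(I)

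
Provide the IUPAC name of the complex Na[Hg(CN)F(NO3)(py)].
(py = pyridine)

The 1 sodium counter-ion carries a total charge of +1, so each complex ion is 1−.
Ligand charges: 1×cyano (-1 each), 1×fluoro (-1 each), 1×pyridine (neutral), 1×nitrato (-1 each); total -3. So Hg + (-3) = 1−, giving Hg = +2.
Ligands are named alphabetically: cyano before fluoro before nitrato before pyridine.
The complex ion is anionic, so mercury takes the -ate form mercurate(II).

sodium cyanofluoronitrato(pyridine)mercurate(II)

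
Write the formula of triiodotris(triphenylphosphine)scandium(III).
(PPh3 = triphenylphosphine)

[ScI3(PPh3)3]

Ligands: 3 triphenylphosphine (PPh3, neutral), 3 iodo (I, -1). Ligand charge sum = -3.
With Sc in oxidation state +3, the complex ion is [Sc...].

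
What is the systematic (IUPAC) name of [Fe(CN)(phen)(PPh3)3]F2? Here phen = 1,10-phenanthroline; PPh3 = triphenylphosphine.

The 2 fluoride counter-ions carry a total charge of -2, so each complex ion is 2+.
Ligand charges: 1×1,10-phenanthroline (neutral), 1×cyano (-1 each), 3×triphenylphosphine (neutral); total -1. So Fe + (-1) = 2+, giving Fe = +3.
Ligands are named alphabetically: cyano before phenanthroline before triphenylphosphine.

cyano(1,10-phenanthroline)tris(triphenylphosphine)iron(III) fluoride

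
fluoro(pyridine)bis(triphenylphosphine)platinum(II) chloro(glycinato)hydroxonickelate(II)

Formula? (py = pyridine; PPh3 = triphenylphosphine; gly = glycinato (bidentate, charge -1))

Cation [Pt…]: ligand charges -1, Pt(II) ⇒ ion charge 1+.
Anion [Ni…]: ligand charges -3, Ni(II) ⇒ ion charge 1−.
One 1+ cation balances one 1− anion.

[PtF(PPh3)2(py)][NiCl(gly)(OH)]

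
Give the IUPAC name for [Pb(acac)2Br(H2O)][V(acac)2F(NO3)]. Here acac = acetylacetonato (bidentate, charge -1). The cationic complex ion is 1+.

bis(acetylacetonato)aquabromolead(IV) bis(acetylacetonato)fluoronitratovanadate(III)

Both ions are complex: the cation is named first with the plain metal name, the anion second with the -ate form; each ion's ligands are alphabetised independently.
The complex cation is given as 1+; its ligand charges sum to -3, so Pb = +4.
A 1:1 salt means the anion carries the equal and opposite charge, 1−.
Anion: ligand charges sum to -4; for the ion to be 1−, V = +3.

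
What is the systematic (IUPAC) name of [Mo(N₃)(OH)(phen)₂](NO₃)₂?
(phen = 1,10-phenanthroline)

azidohydroxobis(1,10-phenanthroline)molybdenum(IV) nitrate

The 2 nitrate counter-ions carry a total charge of -2, so each complex ion is 2+.
Ligand charges: 1×azido (-1 each), 1×hydroxo (-1 each), 2×1,10-phenanthroline (neutral); total -2. So Mo + (-2) = 2+, giving Mo = +4.
Ligands are named alphabetically: azido before hydroxo before phenanthroline.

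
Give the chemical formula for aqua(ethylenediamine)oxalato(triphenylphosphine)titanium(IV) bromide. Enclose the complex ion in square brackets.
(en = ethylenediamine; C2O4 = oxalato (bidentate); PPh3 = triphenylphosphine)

Ligands: 1 ethylenediamine (en, neutral), 1 oxalato (C2O4, -2), 1 aqua (H2O, neutral), 1 triphenylphosphine (PPh3, neutral). Ligand charge sum = -2.
With Ti in oxidation state +4, the complex ion is [Ti...]^2+.
Charge balance with bromide (-1) requires 1 complex ion per 2 bromide.

[Ti(C2O4)(en)(H2O)(PPh3)]Br2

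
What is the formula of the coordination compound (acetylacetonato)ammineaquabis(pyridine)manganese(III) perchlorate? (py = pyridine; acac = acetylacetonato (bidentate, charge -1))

[Mn(acac)(H2O)(NH3)(py)2](ClO4)2

Ligands: 2 pyridine (py, neutral), 1 aqua (H2O, neutral), 1 acetylacetonato (acac, -1), 1 ammine (NH3, neutral). Ligand charge sum = -1.
Charge balance with perchlorate (-1) requires 1 complex ion per 2 perchlorate.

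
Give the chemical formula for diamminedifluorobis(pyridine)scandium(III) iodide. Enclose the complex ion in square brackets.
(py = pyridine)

[ScF2(NH3)2(py)2]I

Ligands: 2 pyridine (py, neutral), 2 fluoro (F, -1), 2 ammine (NH3, neutral). Ligand charge sum = -2.
Charge balance with iodide (-1) requires 1 complex ion per 1 iodide.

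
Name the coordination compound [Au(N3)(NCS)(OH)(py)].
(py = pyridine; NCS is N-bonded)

azidohydroxoisothiocyanato(pyridine)gold(III)

There is no counter-ion, so the complex is neutral overall.
Ligand charges: 1×azido (-1 each), 1×pyridine (neutral), 1×isothiocyanato (-1 each), 1×hydroxo (-1 each); total -3. So Au + (-3) = 0, giving Au = +3.
Ligands are named alphabetically: azido before hydroxo before isothiocyanato before pyridine.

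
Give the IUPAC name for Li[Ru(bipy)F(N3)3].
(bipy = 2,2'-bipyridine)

lithium triazido(2,2'-bipyridine)fluororuthenate(III)

The 1 lithium counter-ion carries a total charge of +1, so each complex ion is 1−.
Ligand charges: 1×2,2'-bipyridine (neutral), 3×azido (-1 each), 1×fluoro (-1 each); total -4. So Ru + (-4) = 1−, giving Ru = +3.
Ligands are named alphabetically: azido before bipyridine before fluoro.
The complex ion is anionic, so ruthenium takes the -ate form ruthenate(III).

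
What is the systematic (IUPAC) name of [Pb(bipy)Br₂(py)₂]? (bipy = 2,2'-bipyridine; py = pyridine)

There is no counter-ion, so the complex is neutral overall.
Ligand charges: 1×2,2'-bipyridine (neutral), 2×bromo (-1 each), 2×pyridine (neutral); total -2. So Pb + (-2) = 0, giving Pb = +2.
Ligands are named alphabetically: bipyridine before bromo before pyridine.

(2,2'-bipyridine)dibromobis(pyridine)lead(II)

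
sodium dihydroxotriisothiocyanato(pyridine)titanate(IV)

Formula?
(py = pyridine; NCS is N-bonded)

Na[Ti(NCS)3(OH)2(py)]

Ligands: 1 pyridine (py, neutral), 3 isothiocyanato (NCS, -1), 2 hydroxo (OH, -1). Ligand charge sum = -5.
With Ti in oxidation state +4, the complex ion is [Ti...]^1−.
Charge balance with sodium (+1) requires 1 complex ion per 1 sodium.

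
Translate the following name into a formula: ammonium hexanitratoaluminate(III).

Ligands: 6 nitrato (NO3, -1). Ligand charge sum = -6.
With Al in oxidation state +3, the complex ion is [Al...]^3−.
Charge balance with ammonium (+1) requires 1 complex ion per 3 ammonium.

(NH4)3[Al(NO3)6]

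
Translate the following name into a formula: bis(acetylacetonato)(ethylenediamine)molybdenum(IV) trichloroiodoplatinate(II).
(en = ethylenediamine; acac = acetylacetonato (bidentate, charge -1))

[Mo(acac)2(en)][PtCl3I]

Cation [Mo…]: ligand charges -2, Mo(IV) ⇒ ion charge 2+.
Anion [Pt…]: ligand charges -4, Pt(II) ⇒ ion charge 2−.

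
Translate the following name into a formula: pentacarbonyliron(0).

[Fe(CO)5]

Ligands: 5 carbonyl (CO, neutral). Ligand charge sum = 0.
With Fe in oxidation state 0, the complex ion is [Fe...].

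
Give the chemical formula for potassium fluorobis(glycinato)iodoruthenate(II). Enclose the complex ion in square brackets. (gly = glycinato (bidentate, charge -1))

Ligands: 2 glycinato (gly, -1), 1 iodo (I, -1), 1 fluoro (F, -1). Ligand charge sum = -4.
With Ru in oxidation state +2, the complex ion is [Ru...]^2−.
Charge balance with potassium (+1) requires 1 complex ion per 2 potassium.

K2[RuF(gly)2I]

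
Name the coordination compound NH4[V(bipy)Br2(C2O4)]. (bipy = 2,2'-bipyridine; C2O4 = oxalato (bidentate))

ammonium (2,2'-bipyridine)dibromooxalatovanadate(III)

The 1 ammonium counter-ion carries a total charge of +1, so each complex ion is 1−.
Ligand charges: 1×2,2'-bipyridine (neutral), 2×bromo (-1 each), 1×oxalato (-2 each); total -4. So V + (-4) = 1−, giving V = +3.
Ligands are named alphabetically: bipyridine before bromo before oxalato.
The complex ion is anionic, so vanadium takes the -ate form vanadate(III).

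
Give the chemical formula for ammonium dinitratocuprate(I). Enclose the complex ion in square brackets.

Ligands: 2 nitrato (NO3, -1). Ligand charge sum = -2.
With Cu in oxidation state +1, the complex ion is [Cu...]^1−.
Charge balance with ammonium (+1) requires 1 complex ion per 1 ammonium.

NH4[Cu(NO3)2]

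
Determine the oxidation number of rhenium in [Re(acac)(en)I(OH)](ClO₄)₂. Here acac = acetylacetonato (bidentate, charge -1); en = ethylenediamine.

2 perchlorate outside the brackets (-1 each) → the complex ion is 2+.
Ligand charges: 1×OH = -1; 1×I = -1; 1×acac = -1; 1×en neutral; sum -3.
Re + (-3) = 2+ ⇒ Re is +5.

+5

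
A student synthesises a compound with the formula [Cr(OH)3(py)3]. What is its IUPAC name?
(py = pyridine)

There is no counter-ion, so the complex is neutral overall.
Ligand charges: 3×pyridine (neutral), 3×hydroxo (-1 each); total -3. So Cr + (-3) = 0, giving Cr = +3.
Ligands are named alphabetically: hydroxo before pyridine.

trihydroxotris(pyridine)chromium(III)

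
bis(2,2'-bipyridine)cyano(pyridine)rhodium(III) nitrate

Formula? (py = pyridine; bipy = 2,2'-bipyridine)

Ligands: 1 pyridine (py, neutral), 1 cyano (CN, -1), 2 2,2'-bipyridine (bipy, neutral). Ligand charge sum = -1.
Charge balance with nitrate (-1) requires 1 complex ion per 2 nitrate.

[Rh(bipy)2(CN)(py)](NO3)2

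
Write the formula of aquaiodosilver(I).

Ligands: 1 iodo (I, -1), 1 aqua (H2O, neutral). Ligand charge sum = -1.
With Ag in oxidation state +1, the complex ion is [Ag...].

[Ag(H2O)I]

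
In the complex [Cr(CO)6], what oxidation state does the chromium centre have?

0

No counter-ion: the bracketed complex is neutral.
Ligand charges: 6×CO neutral; sum 0.
Cr + (0) = 0 ⇒ Cr is 0.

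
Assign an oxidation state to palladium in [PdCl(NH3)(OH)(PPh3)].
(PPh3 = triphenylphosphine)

No counter-ion: the bracketed complex is neutral.
Ligand charges: 1×OH = -1; 1×NH3 neutral; 1×Cl = -1; 1×PPh3 neutral; sum -2.
Pd + (-2) = 0 ⇒ Pd is +2.

+2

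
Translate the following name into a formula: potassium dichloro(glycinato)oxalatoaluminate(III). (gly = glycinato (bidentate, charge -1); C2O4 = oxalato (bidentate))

Ligands: 2 chloro (Cl, -1), 1 glycinato (gly, -1), 1 oxalato (C2O4, -2). Ligand charge sum = -5.
With Al in oxidation state +3, the complex ion is [Al...]^2−.
Charge balance with potassium (+1) requires 1 complex ion per 2 potassium.

K2[Al(C2O4)Cl2(gly)]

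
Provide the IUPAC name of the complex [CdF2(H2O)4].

tetraaquadifluorocadmium(II)

There is no counter-ion, so the complex is neutral overall.
Ligand charges: 4×aqua (neutral), 2×fluoro (-1 each); total -2. So Cd + (-2) = 0, giving Cd = +2.
Ligands are named alphabetically: aqua before fluoro.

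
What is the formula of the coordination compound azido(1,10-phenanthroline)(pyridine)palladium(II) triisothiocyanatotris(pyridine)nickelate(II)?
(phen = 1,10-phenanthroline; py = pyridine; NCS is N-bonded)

[Pd(N3)(phen)(py)][Ni(NCS)3(py)3]

Cation [Pd…]: ligand charges -1, Pd(II) ⇒ ion charge 1+.
Anion [Ni…]: ligand charges -3, Ni(II) ⇒ ion charge 1−.
One 1+ cation balances one 1− anion.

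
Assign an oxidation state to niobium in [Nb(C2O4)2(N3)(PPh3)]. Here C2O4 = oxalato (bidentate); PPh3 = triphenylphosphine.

No counter-ion: the bracketed complex is neutral.
Ligand charges: 1×N3 = -1; 2×C2O4 = -4; 1×PPh3 neutral; sum -5.
Nb + (-5) = 0 ⇒ Nb is +5.

+5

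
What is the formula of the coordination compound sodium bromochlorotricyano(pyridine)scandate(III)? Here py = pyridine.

Ligands: 1 chloro (Cl, -1), 1 pyridine (py, neutral), 3 cyano (CN, -1), 1 bromo (Br, -1). Ligand charge sum = -5.
Charge balance with sodium (+1) requires 1 complex ion per 2 sodium.

Na2[ScBrCl(CN)3(py)]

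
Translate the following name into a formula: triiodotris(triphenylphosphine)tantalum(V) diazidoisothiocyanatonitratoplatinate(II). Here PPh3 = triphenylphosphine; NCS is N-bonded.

Cation [Ta…]: ligand charges -3, Ta(V) ⇒ ion charge 2+.
Anion [Pt…]: ligand charges -4, Pt(II) ⇒ ion charge 2−.
One 2+ cation balances one 2− anion.

[TaI3(PPh3)3][Pt(N3)2(NCS)(NO3)]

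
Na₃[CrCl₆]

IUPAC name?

The 3 sodium counter-ions carry a total charge of +3, so each complex ion is 3−.
Ligand charges: 6×chloro (-1 each); total -6. So Cr + (-6) = 3−, giving Cr = +3.
The complex ion is anionic, so chromium takes the -ate form chromate(III).

sodium hexachlorochromate(III)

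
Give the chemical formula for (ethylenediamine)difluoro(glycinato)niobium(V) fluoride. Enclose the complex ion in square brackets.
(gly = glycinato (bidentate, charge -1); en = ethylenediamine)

Ligands: 1 glycinato (gly, -1), 2 fluoro (F, -1), 1 ethylenediamine (en, neutral). Ligand charge sum = -3.
Charge balance with fluoride (-1) requires 1 complex ion per 2 fluoride.

[Nb(en)F2(gly)]F2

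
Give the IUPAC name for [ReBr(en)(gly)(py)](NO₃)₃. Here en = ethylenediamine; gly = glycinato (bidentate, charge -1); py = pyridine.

bromo(ethylenediamine)(glycinato)(pyridine)rhenium(V) nitrate

The 3 nitrate counter-ions carry a total charge of -3, so each complex ion is 3+.
Ligand charges: 1×bromo (-1 each), 1×ethylenediamine (neutral), 1×glycinato (-1 each), 1×pyridine (neutral); total -2. So Re + (-2) = 3+, giving Re = +5.
Ligands are named alphabetically: bromo before ethylenediamine before glycinato before pyridine.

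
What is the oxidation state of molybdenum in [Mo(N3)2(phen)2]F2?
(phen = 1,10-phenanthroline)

+4

2 fluoride outside the brackets (-1 each) → the complex ion is 2+.
Ligand charges: 2×phen neutral; 2×N3 = -2; sum -2.
Mo + (-2) = 2+ ⇒ Mo is +4.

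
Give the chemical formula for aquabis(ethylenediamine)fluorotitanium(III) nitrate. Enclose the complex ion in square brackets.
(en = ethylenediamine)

Ligands: 2 ethylenediamine (en, neutral), 1 aqua (H2O, neutral), 1 fluoro (F, -1). Ligand charge sum = -1.
With Ti in oxidation state +3, the complex ion is [Ti...]^2+.
Charge balance with nitrate (-1) requires 1 complex ion per 2 nitrate.

[Ti(en)2F(H2O)](NO3)2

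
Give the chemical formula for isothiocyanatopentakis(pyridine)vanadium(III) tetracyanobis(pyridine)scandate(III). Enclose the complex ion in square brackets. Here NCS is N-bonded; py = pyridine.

Cation [V…]: ligand charges -1, V(III) ⇒ ion charge 2+.
Anion [Sc…]: ligand charges -4, Sc(III) ⇒ ion charge 1−.

[V(NCS)(py)5][Sc(CN)4(py)2]2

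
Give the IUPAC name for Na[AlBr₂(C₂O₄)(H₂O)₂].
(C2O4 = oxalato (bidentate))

The 1 sodium counter-ion carries a total charge of +1, so each complex ion is 1−.
Ligand charges: 2×aqua (neutral), 2×bromo (-1 each), 1×oxalato (-2 each); total -4. So Al + (-4) = 1−, giving Al = +3.
The complex ion is anionic, so aluminium takes the -ate form aluminate(III).

sodium diaquadibromooxalatoaluminate(III)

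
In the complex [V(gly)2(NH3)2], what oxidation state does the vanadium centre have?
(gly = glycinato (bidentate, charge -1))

+2

No counter-ion: the bracketed complex is neutral.
Ligand charges: 2×gly = -2; 2×NH3 neutral; sum -2.
V + (-2) = 0 ⇒ V is +2.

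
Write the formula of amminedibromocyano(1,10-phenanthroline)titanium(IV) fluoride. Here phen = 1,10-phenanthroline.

Ligands: 1 cyano (CN, -1), 1 ammine (NH3, neutral), 1 1,10-phenanthroline (phen, neutral), 2 bromo (Br, -1). Ligand charge sum = -3.
With Ti in oxidation state +4, the complex ion is [Ti...]^1+.
Charge balance with fluoride (-1) requires 1 complex ion per 1 fluoride.

[TiBr2(CN)(NH3)(phen)]F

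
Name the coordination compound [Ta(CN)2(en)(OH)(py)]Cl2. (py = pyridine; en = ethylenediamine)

dicyano(ethylenediamine)hydroxo(pyridine)tantalum(V) chloride

The 2 chloride counter-ions carry a total charge of -2, so each complex ion is 2+.
Ligand charges: 1×pyridine (neutral), 1×ethylenediamine (neutral), 1×hydroxo (-1 each), 2×cyano (-1 each); total -3. So Ta + (-3) = 2+, giving Ta = +5.
Ligands are named alphabetically: cyano before ethylenediamine before hydroxo before pyridine.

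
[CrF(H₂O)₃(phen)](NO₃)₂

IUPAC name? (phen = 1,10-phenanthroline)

triaquafluoro(1,10-phenanthroline)chromium(III) nitrate

The 2 nitrate counter-ions carry a total charge of -2, so each complex ion is 2+.
Ligand charges: 1×1,10-phenanthroline (neutral), 1×fluoro (-1 each), 3×aqua (neutral); total -1. So Cr + (-1) = 2+, giving Cr = +3.
Ligands are named alphabetically: aqua before fluoro before phenanthroline.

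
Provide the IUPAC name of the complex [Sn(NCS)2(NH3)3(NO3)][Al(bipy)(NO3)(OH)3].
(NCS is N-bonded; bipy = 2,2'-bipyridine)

triamminediisothiocyanatonitratotin(IV) (2,2'-bipyridine)trihydroxonitratoaluminate(III)

Aluminium is always +3 in its complexes; the anion's ligand charges sum to -4, so the complex anion is 1−.
A 1:1 salt means the cation carries the equal and opposite charge, 1+.
Cation: ligand charges sum to -3; for the ion to be 1+, Sn = +4.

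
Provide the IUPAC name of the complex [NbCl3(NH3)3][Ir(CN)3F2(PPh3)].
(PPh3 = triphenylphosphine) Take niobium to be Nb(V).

triamminetrichloroniobium(V) tricyanodifluoro(triphenylphosphine)iridate(III)

Nb is given as +5; the cation's ligand charges sum to -3, so the complex cation is 2+.
A 1:1 salt means the anion carries the equal and opposite charge, 2−.
Anion: ligand charges sum to -5; for the ion to be 2−, Ir = +3.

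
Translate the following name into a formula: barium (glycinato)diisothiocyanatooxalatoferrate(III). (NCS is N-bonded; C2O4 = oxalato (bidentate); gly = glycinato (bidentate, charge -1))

Ligands: 2 isothiocyanato (NCS, -1), 1 oxalato (C2O4, -2), 1 glycinato (gly, -1). Ligand charge sum = -5.
Charge balance with barium (+2) requires 1 complex ion per 1 barium.

Ba[Fe(C2O4)(gly)(NCS)2]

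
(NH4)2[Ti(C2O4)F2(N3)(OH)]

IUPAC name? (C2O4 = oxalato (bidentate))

The 2 ammonium counter-ions carry a total charge of +2, so each complex ion is 2−.
Ligand charges: 1×hydroxo (-1 each), 2×fluoro (-1 each), 1×oxalato (-2 each), 1×azido (-1 each); total -6. So Ti + (-6) = 2−, giving Ti = +4.
Ligands are named alphabetically: azido before fluoro before hydroxo before oxalato.
The complex ion is anionic, so titanium takes the -ate form titanate(IV).

ammonium azidodifluorohydroxooxalatotitanate(IV)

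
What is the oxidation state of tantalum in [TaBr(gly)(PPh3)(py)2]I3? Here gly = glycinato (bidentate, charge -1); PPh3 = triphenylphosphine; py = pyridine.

+5

3 iodide outside the brackets (-1 each) → the complex ion is 3+.
Ligand charges: 1×gly = -1; 1×PPh3 neutral; 1×Br = -1; 2×py neutral; sum -2.
Ta + (-2) = 3+ ⇒ Ta is +5.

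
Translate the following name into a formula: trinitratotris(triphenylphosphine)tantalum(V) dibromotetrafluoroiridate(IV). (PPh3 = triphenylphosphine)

[Ta(NO3)3(PPh3)3][IrBr2F4]

Cation [Ta…]: ligand charges -3, Ta(V) ⇒ ion charge 2+.
Anion [Ir…]: ligand charges -6, Ir(IV) ⇒ ion charge 2−.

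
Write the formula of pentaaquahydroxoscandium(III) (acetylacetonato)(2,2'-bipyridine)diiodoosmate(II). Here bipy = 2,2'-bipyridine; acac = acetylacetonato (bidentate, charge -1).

Cation [Sc…]: ligand charges -1, Sc(III) ⇒ ion charge 2+.
Anion [Os…]: ligand charges -3, Os(II) ⇒ ion charge 1−.
One 2+ cation requires 2 of the 1− anion.

[Sc(H2O)5(OH)][Os(acac)(bipy)I2]2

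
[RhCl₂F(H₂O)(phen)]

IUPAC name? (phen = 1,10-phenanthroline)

There is no counter-ion, so the complex is neutral overall.
Ligand charges: 1×1,10-phenanthroline (neutral), 1×aqua (neutral), 2×chloro (-1 each), 1×fluoro (-1 each); total -3. So Rh + (-3) = 0, giving Rh = +3.
Ligands are named alphabetically: aqua before chloro before fluoro before phenanthroline.

aquadichlorofluoro(1,10-phenanthroline)rhodium(III)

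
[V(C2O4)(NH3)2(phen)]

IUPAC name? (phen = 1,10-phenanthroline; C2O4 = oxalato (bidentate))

diammineoxalato(1,10-phenanthroline)vanadium(II)

There is no counter-ion, so the complex is neutral overall.
Ligand charges: 2×ammine (neutral), 1×1,10-phenanthroline (neutral), 1×oxalato (-2 each); total -2. So V + (-2) = 0, giving V = +2.
Ligands are named alphabetically: ammine before oxalato before phenanthroline.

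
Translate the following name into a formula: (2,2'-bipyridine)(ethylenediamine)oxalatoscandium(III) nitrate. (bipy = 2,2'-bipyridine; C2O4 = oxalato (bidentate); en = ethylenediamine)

[Sc(bipy)(C2O4)(en)]NO3

Ligands: 1 2,2'-bipyridine (bipy, neutral), 1 oxalato (C2O4, -2), 1 ethylenediamine (en, neutral). Ligand charge sum = -2.
With Sc in oxidation state +3, the complex ion is [Sc...]^1+.
Charge balance with nitrate (-1) requires 1 complex ion per 1 nitrate.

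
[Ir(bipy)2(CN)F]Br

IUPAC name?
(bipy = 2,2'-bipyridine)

bis(2,2'-bipyridine)cyanofluoroiridium(III) bromide

The 1 bromide counter-ion carries a total charge of -1, so each complex ion is 1+.
Ligand charges: 2×2,2'-bipyridine (neutral), 1×cyano (-1 each), 1×fluoro (-1 each); total -2. So Ir + (-2) = 1+, giving Ir = +3.
Ligands are named alphabetically: bipyridine before cyano before fluoro.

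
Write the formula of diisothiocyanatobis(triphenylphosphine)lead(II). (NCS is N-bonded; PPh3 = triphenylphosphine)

[Pb(NCS)2(PPh3)2]

Ligands: 2 isothiocyanato (NCS, -1), 2 triphenylphosphine (PPh3, neutral). Ligand charge sum = -2.
With Pb in oxidation state +2, the complex ion is [Pb...].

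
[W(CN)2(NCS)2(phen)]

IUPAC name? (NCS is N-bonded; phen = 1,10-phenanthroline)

dicyanodiisothiocyanato(1,10-phenanthroline)tungsten(IV)

There is no counter-ion, so the complex is neutral overall.
Ligand charges: 2×cyano (-1 each), 2×isothiocyanato (-1 each), 1×1,10-phenanthroline (neutral); total -4. So W + (-4) = 0, giving W = +4.
Ligands are named alphabetically: cyano before isothiocyanato before phenanthroline.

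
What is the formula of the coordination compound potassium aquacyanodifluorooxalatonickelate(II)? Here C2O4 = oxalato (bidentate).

K3[Ni(C2O4)(CN)F2(H2O)]

Ligands: 2 fluoro (F, -1), 1 cyano (CN, -1), 1 oxalato (C2O4, -2), 1 aqua (H2O, neutral). Ligand charge sum = -5.
With Ni in oxidation state +2, the complex ion is [Ni...]^3−.
Charge balance with potassium (+1) requires 1 complex ion per 3 potassium.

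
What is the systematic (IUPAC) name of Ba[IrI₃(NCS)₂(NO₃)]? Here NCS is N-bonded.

The 1 barium counter-ion carries a total charge of +2, so each complex ion is 2−.
Ligand charges: 2×isothiocyanato (-1 each), 3×iodo (-1 each), 1×nitrato (-1 each); total -6. So Ir + (-6) = 2−, giving Ir = +4.
Ligands are named alphabetically: iodo before isothiocyanato before nitrato.
The complex ion is anionic, so iridium takes the -ate form iridate(IV).

barium triiododiisothiocyanatonitratoiridate(IV)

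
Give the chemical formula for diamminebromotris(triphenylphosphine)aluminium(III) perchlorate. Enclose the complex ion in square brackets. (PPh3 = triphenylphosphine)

Ligands: 1 bromo (Br, -1), 2 ammine (NH3, neutral), 3 triphenylphosphine (PPh3, neutral). Ligand charge sum = -1.
With Al in oxidation state +3, the complex ion is [Al...]^2+.
Charge balance with perchlorate (-1) requires 1 complex ion per 2 perchlorate.

[AlBr(NH3)2(PPh3)3](ClO4)2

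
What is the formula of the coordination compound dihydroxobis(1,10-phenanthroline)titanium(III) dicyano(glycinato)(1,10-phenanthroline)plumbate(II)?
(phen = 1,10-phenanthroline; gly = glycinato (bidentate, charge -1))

[Ti(OH)2(phen)2][Pb(CN)2(gly)(phen)]

Cation [Ti…]: ligand charges -2, Ti(III) ⇒ ion charge 1+.
Anion [Pb…]: ligand charges -3, Pb(II) ⇒ ion charge 1−.
One 1+ cation balances one 1− anion.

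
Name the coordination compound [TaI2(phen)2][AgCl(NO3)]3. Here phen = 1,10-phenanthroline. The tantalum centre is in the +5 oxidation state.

diiodobis(1,10-phenanthroline)tantalum(V) chloronitratoargentate(I)

Ta is given as +5; the cation's ligand charges sum to -2, so the complex cation is 3+.
With 3 anions per cation, each anion must be 3/3 = 1−.
Anion: ligand charges sum to -2; for the ion to be 1−, Ag = +1.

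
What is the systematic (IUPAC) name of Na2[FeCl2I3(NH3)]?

sodium amminedichlorotriiodoferrate(III)

The 2 sodium counter-ions carry a total charge of +2, so each complex ion is 2−.
Ligand charges: 3×iodo (-1 each), 1×ammine (neutral), 2×chloro (-1 each); total -5. So Fe + (-5) = 2−, giving Fe = +3.
Ligands are named alphabetically: ammine before chloro before iodo.
The complex ion is anionic, so iron takes the -ate form ferrate(III).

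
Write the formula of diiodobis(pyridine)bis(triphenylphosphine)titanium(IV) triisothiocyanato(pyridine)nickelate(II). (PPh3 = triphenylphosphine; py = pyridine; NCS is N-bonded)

Cation [Ti…]: ligand charges -2, Ti(IV) ⇒ ion charge 2+.
Anion [Ni…]: ligand charges -3, Ni(II) ⇒ ion charge 1−.
One 2+ cation requires 2 of the 1− anion.

[TiI2(PPh3)2(py)2][Ni(NCS)3(py)]2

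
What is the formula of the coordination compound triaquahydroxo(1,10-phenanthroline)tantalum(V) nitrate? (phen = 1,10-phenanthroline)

Ligands: 1 1,10-phenanthroline (phen, neutral), 3 aqua (H2O, neutral), 1 hydroxo (OH, -1). Ligand charge sum = -1.
Charge balance with nitrate (-1) requires 1 complex ion per 4 nitrate.

[Ta(H2O)3(OH)(phen)](NO3)4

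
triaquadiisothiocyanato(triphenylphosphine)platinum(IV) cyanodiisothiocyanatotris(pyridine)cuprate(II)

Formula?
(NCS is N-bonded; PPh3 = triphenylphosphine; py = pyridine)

[Pt(H2O)3(NCS)2(PPh3)][Cu(CN)(NCS)2(py)3]2

Cation [Pt…]: ligand charges -2, Pt(IV) ⇒ ion charge 2+.
Anion [Cu…]: ligand charges -3, Cu(II) ⇒ ion charge 1−.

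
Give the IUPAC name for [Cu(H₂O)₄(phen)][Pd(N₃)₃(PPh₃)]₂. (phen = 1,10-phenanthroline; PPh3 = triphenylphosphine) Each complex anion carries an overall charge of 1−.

The complex anion is given as 1−; its ligand charges sum to -3, so Pd = +2.
With 2 anions per cation, the cation must be 2×1 = 2+.
Cation: ligand charges sum to 0; for the ion to be 2+, Cu = +2.

tetraaqua(1,10-phenanthroline)copper(II) triazido(triphenylphosphine)palladate(II)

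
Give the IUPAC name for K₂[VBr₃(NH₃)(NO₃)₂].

The 2 potassium counter-ions carry a total charge of +2, so each complex ion is 2−.
Ligand charges: 2×nitrato (-1 each), 3×bromo (-1 each), 1×ammine (neutral); total -5. So V + (-5) = 2−, giving V = +3.
Ligands are named alphabetically: ammine before bromo before nitrato.
The complex ion is anionic, so vanadium takes the -ate form vanadate(III).

potassium amminetribromodinitratovanadate(III)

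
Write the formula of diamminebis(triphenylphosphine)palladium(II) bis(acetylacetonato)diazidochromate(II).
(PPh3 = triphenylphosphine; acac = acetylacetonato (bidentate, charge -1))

[Pd(NH3)2(PPh3)2][Cr(acac)2(N3)2]

Cation [Pd…]: ligand charges 0, Pd(II) ⇒ ion charge 2+.
Anion [Cr…]: ligand charges -4, Cr(II) ⇒ ion charge 2−.
One 2+ cation balances one 2− anion.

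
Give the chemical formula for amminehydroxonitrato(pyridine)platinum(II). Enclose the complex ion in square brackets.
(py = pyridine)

Ligands: 1 hydroxo (OH, -1), 1 nitrato (NO3, -1), 1 ammine (NH3, neutral), 1 pyridine (py, neutral). Ligand charge sum = -2.
With Pt in oxidation state +2, the complex ion is [Pt...].

[Pt(NH3)(NO3)(OH)(py)]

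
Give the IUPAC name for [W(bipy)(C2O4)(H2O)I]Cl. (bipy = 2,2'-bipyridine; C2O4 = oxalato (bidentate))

The 1 chloride counter-ion carries a total charge of -1, so each complex ion is 1+.
Ligand charges: 1×aqua (neutral), 1×iodo (-1 each), 1×2,2'-bipyridine (neutral), 1×oxalato (-2 each); total -3. So W + (-3) = 1+, giving W = +4.
Ligands are named alphabetically: aqua before bipyridine before iodo before oxalato.

aqua(2,2'-bipyridine)iodooxalatotungsten(IV) chloride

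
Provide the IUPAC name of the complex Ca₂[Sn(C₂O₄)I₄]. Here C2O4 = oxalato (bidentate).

The 2 calcium counter-ions carry a total charge of +4, so each complex ion is 4−.
Ligand charges: 1×oxalato (-2 each), 4×iodo (-1 each); total -6. So Sn + (-6) = 4−, giving Sn = +2.
Ligands are named alphabetically: iodo before oxalato.
The complex ion is anionic, so tin takes the -ate form stannate(II).

calcium tetraiodooxalatostannate(II)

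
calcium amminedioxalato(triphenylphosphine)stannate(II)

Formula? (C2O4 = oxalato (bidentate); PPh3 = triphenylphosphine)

Ca[Sn(C2O4)2(NH3)(PPh3)]

Ligands: 2 oxalato (C2O4, -2), 1 ammine (NH3, neutral), 1 triphenylphosphine (PPh3, neutral). Ligand charge sum = -4.
With Sn in oxidation state +2, the complex ion is [Sn...]^2−.
Charge balance with calcium (+2) requires 1 complex ion per 1 calcium.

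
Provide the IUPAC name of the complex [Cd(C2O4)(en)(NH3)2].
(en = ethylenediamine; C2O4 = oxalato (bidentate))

There is no counter-ion, so the complex is neutral overall.
Ligand charges: 1×ethylenediamine (neutral), 1×oxalato (-2 each), 2×ammine (neutral); total -2. So Cd + (-2) = 0, giving Cd = +2.
Ligands are named alphabetically: ammine before ethylenediamine before oxalato.

diammine(ethylenediamine)oxalatocadmium(II)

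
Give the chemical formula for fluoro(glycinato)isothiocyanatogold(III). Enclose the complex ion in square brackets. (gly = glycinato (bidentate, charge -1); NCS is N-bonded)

Ligands: 1 fluoro (F, -1), 1 glycinato (gly, -1), 1 isothiocyanato (NCS, -1). Ligand charge sum = -3.
With Au in oxidation state +3, the complex ion is [Au...].

[AuF(gly)(NCS)]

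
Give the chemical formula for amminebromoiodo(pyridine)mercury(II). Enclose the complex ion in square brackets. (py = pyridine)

Ligands: 1 pyridine (py, neutral), 1 ammine (NH3, neutral), 1 bromo (Br, -1), 1 iodo (I, -1). Ligand charge sum = -2.
With Hg in oxidation state +2, the complex ion is [Hg...].

[HgBrI(NH3)(py)]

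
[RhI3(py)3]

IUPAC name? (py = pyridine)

There is no counter-ion, so the complex is neutral overall.
Ligand charges: 3×pyridine (neutral), 3×iodo (-1 each); total -3. So Rh + (-3) = 0, giving Rh = +3.
Ligands are named alphabetically: iodo before pyridine.

triiodotris(pyridine)rhodium(III)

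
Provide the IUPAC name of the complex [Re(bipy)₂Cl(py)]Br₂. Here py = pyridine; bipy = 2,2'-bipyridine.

bis(2,2'-bipyridine)chloro(pyridine)rhenium(III) bromide

The 2 bromide counter-ions carry a total charge of -2, so each complex ion is 2+.
Ligand charges: 1×pyridine (neutral), 1×chloro (-1 each), 2×2,2'-bipyridine (neutral); total -1. So Re + (-1) = 2+, giving Re = +3.
Ligands are named alphabetically: bipyridine before chloro before pyridine.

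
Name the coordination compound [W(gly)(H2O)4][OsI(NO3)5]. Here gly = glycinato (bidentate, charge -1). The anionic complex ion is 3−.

tetraaqua(glycinato)tungsten(IV) iodopentanitratoosmate(III)

Both ions are complex: the cation is named first with the plain metal name, the anion second with the -ate form; each ion's ligands are alphabetised independently.
The complex anion is given as 3−; its ligand charges sum to -6, so Os = +3.
A 1:1 salt means the cation carries the equal and opposite charge, 3+.
Cation: ligand charges sum to -1; for the ion to be 3+, W = +4.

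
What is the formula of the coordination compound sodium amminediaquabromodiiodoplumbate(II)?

Na[PbBr(H2O)2I2(NH3)]

Ligands: 2 iodo (I, -1), 1 ammine (NH3, neutral), 1 bromo (Br, -1), 2 aqua (H2O, neutral). Ligand charge sum = -3.
With Pb in oxidation state +2, the complex ion is [Pb...]^1−.
Charge balance with sodium (+1) requires 1 complex ion per 1 sodium.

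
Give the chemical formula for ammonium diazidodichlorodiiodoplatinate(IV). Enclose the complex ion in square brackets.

Ligands: 2 chloro (Cl, -1), 2 iodo (I, -1), 2 azido (N3, -1). Ligand charge sum = -6.
Charge balance with ammonium (+1) requires 1 complex ion per 2 ammonium.

(NH4)2[PtCl2I2(N3)2]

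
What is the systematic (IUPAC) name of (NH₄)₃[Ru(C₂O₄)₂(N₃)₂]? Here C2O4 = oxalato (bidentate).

The 3 ammonium counter-ions carry a total charge of +3, so each complex ion is 3−.
Ligand charges: 2×azido (-1 each), 2×oxalato (-2 each); total -6. So Ru + (-6) = 3−, giving Ru = +3.
The complex ion is anionic, so ruthenium takes the -ate form ruthenate(III).

ammonium diazidodioxalatoruthenate(III)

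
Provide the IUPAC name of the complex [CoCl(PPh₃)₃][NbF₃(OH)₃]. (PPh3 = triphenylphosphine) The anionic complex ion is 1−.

chlorotris(triphenylphosphine)cobalt(II) trifluorotrihydroxoniobate(V)

Both ions are complex: the cation is named first with the plain metal name, the anion second with the -ate form; each ion's ligands are alphabetised independently.
The complex anion is given as 1−; its ligand charges sum to -6, so Nb = +5.
A 1:1 salt means the cation carries the equal and opposite charge, 1+.
Cation: ligand charges sum to -1; for the ion to be 1+, Co = +2.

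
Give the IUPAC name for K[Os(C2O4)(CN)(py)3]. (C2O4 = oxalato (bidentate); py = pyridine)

potassium cyanooxalatotris(pyridine)osmate(II)

The 1 potassium counter-ion carries a total charge of +1, so each complex ion is 1−.
Ligand charges: 1×oxalato (-2 each), 1×cyano (-1 each), 3×pyridine (neutral); total -3. So Os + (-3) = 1−, giving Os = +2.
The complex ion is anionic, so osmium takes the -ate form osmate(II).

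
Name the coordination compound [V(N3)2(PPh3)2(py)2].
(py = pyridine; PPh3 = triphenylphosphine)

There is no counter-ion, so the complex is neutral overall.
Ligand charges: 2×azido (-1 each), 2×pyridine (neutral), 2×triphenylphosphine (neutral); total -2. So V + (-2) = 0, giving V = +2.
Ligands are named alphabetically: azido before pyridine before triphenylphosphine.

diazidobis(pyridine)bis(triphenylphosphine)vanadium(II)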